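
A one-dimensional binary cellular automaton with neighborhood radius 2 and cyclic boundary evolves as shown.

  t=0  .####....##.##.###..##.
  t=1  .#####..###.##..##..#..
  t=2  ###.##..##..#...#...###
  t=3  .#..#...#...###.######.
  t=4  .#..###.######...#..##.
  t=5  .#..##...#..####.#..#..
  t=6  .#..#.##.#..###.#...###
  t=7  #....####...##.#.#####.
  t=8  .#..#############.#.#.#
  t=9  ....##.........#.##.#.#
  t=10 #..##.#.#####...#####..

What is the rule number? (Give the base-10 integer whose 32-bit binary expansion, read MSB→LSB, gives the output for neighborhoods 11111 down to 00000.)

1432545753

  #####|.  b31=0 t=1,i=3
  ####.|#  b30=1 t=0,i=3
  ###.#|.  b29=0 t=1,i=10
  ###..|#  b28=1 t=0,i=4
  ##.##|.  b27=0 t=0,i=11
  ##.#.|#  b26=1 t=5,i=16
  ##..#|.  b25=0 t=0,i=18
  ##...|#  b24=1 t=0,i=5
  #.###|.  b23=0 t=0,i=15
  #.##.|#  b22=1 t=0,i=12
  #.#.#|#  b21=1 t=7,i=15
  #.#..|.  b20=0 t=5,i=17
  #..##|.  b19=0 t=0,i=0
  #..#.|.  b18=0 t=1,i=19
  #...#|#  b17=1 t=1,i=22
  #....|.  b16=0 t=0,i=6
  .####|#  b15=1 t=0,i=2
  .###.|#  b14=1 t=0,i=16
  .##.#|#  b13=1 t=0,i=10
  .##..|.  b12=0 t=0,i=21
  .#.##|#  b11=1 t=6,i=5
  .#.#.|.  b10=0 t=8,i=0
  .#..#|.  b9=0 t=3,i=2
  .#...|#  b8=1 t=1,i=21
  ..###|#  b7=1 t=0,i=1
  ..##.|#  b6=1 t=0,i=9
  ..#.#|.  b5=0 t=6,i=4
  ..#..|#  b4=1 t=1,i=20
  ...##|#  b3=1 t=0,i=8
  ...#.|.  b2=0 t=2,i=15
  ....#|.  b1=0 t=0,i=7
  .....|#  b0=1 t=9,i=8
  bits 01010101011000101110100111011001 = 1432545753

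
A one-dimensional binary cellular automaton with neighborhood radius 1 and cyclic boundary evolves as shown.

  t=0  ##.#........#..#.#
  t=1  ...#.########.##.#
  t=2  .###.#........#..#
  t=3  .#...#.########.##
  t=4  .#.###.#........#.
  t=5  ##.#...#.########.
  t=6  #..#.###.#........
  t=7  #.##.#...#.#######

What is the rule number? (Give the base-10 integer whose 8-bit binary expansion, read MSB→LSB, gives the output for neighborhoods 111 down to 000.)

15

  ###|.  b7=0 t=0,i=0
  ##.|.  b6=0 t=0,i=1
  #.#|.  b5=0 t=0,i=2
  #..|.  b4=0 t=0,i=4
  .##|#  b3=1 t=0,i=17
  .#.|#  b2=1 t=0,i=3
  ..#|#  b1=1 t=0,i=11
  ...|#  b0=1 t=0,i=5
  bits 00001111 = 15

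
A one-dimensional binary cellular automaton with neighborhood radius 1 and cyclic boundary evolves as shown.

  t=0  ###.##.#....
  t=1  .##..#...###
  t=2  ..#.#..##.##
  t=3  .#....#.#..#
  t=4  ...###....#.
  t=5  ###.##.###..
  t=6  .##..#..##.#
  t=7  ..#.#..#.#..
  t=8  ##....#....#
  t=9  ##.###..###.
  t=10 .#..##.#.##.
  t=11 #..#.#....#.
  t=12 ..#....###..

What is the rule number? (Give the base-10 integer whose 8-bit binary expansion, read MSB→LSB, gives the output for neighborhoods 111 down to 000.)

195

  ###|#  b7=1 t=0,i=1
  ##.|#  b6=1 t=0,i=2
  #.#|.  b5=0 t=0,i=3
  #..|.  b4=0 t=0,i=8
  .##|.  b3=0 t=0,i=0
  .#.|.  b2=0 t=0,i=7
  ..#|#  b1=1 t=0,i=11
  ...|#  b0=1 t=0,i=9
  bits 11000011 = 195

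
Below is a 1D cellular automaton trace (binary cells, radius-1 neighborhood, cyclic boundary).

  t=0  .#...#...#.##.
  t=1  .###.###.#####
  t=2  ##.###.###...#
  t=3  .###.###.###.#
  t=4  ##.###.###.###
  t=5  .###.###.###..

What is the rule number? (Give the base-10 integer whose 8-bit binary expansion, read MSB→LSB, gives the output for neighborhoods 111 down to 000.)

  nb ###: next=.  (t=1,i=2, bit7=0)
  nb ##.: next=#  (t=0,i=12, bit6=1)
  nb #.#: next=#  (t=0,i=10, bit5=1)
  nb #..: next=#  (t=0,i=2, bit4=1)
  nb .##: next=#  (t=0,i=11, bit3=1)
  nb .#.: next=#  (t=0,i=1, bit2=1)
  nb ..#: next=.  (t=0,i=0, bit1=0)
  nb ...: next=#  (t=0,i=3, bit0=1)
  bits 01111101 = 125

125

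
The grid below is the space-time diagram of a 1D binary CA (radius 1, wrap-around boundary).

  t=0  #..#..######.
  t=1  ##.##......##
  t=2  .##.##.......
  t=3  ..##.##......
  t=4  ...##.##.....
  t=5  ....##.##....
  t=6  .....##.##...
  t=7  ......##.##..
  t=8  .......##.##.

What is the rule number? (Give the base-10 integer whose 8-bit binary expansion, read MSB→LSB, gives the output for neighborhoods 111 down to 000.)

  [7] ### => .  t=0,i=7
  [6] ##. => #  t=0,i=11
  [5] #.# => #  t=0,i=12
  [4] #.. => #  t=0,i=1
  [3] .## => .  t=0,i=6
  [2] .#. => #  t=0,i=0
  [1] ..# => .  t=0,i=2
  [0] ... => .  t=1,i=6
  bits 01110100 = 116

116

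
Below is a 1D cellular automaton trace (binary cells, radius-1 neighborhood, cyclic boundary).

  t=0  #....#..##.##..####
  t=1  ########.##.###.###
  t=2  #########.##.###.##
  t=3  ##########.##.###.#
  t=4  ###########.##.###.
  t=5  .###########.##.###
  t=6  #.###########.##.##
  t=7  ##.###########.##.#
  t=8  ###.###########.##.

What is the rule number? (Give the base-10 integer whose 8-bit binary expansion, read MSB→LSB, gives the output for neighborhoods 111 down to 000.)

  ### -> #   bit 7 = 1  t=0,i=16
  ##. -> #   bit 6 = 1  t=0,i=0
  #.# -> #   bit 5 = 1  t=0,i=10
  #.. -> #   bit 4 = 1  t=0,i=1
  .## -> .   bit 3 = 0  t=0,i=8
  .#. -> #   bit 2 = 1  t=0,i=5
  ..# -> #   bit 1 = 1  t=0,i=4
  ... -> #   bit 0 = 1  t=0,i=2
  bits 11110111 = 247

247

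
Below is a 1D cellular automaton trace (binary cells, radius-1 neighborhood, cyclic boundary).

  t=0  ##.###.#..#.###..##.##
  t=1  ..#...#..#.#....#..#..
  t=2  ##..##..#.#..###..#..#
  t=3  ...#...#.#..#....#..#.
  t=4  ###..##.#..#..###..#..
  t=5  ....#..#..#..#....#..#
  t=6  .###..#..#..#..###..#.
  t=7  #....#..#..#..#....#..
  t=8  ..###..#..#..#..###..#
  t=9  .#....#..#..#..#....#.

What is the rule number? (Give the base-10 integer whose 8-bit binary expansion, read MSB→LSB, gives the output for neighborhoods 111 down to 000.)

35

  [7] ### => .  t=0,i=0
  [6] ##. => .  t=0,i=1
  [5] #.# => #  t=0,i=2
  [4] #.. => .  t=0,i=8
  [3] .## => .  t=0,i=3
  [2] .#. => .  t=0,i=7
  [1] ..# => #  t=0,i=9
  [0] ... => #  t=1,i=0
  bits 00100011 = 35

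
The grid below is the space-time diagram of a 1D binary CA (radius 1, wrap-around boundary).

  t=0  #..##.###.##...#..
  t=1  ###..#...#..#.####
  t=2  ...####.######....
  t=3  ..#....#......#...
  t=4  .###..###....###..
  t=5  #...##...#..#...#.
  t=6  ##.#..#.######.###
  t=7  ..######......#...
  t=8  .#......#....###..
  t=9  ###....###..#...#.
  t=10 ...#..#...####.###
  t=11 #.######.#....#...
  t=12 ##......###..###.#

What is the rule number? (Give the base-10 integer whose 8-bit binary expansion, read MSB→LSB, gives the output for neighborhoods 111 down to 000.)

  ###|.  b7=0 t=0,i=7
  ##.|.  b6=0 t=0,i=4
  #.#|#  b5=1 t=0,i=5
  #..|#  b4=1 t=0,i=1
  .##|.  b3=0 t=0,i=3
  .#.|#  b2=1 t=0,i=0
  ..#|#  b1=1 t=0,i=2
  ...|.  b0=0 t=0,i=13
  bits 00110110 = 54

54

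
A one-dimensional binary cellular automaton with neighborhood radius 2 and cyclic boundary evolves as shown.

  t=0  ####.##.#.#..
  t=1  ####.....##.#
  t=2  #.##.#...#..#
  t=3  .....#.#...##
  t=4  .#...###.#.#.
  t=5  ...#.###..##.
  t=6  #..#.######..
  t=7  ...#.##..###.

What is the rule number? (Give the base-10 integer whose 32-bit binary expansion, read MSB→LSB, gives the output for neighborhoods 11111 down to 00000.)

  #####|.  b31=0 t=1,i=1
  ####.|#  b30=1 t=0,i=2
  ###.#|#  b29=1 t=0,i=3
  ###..|#  b28=1 t=1,i=3
  ##.##|.  b27=0 t=0,i=4
  ##.#.|.  b26=0 t=0,i=7
  ##..#|#  b25=1 t=5,i=8
  ##...|.  b24=0 t=1,i=4
  #.###|#  b23=1 t=1,i=12
  #.##.|.  b22=0 t=0,i=5
  #.#.#|.  b21=0 t=0,i=8
  #.#..|#  b20=1 t=0,i=10
  #..##|#  b19=1 t=0,i=12
  #..#.|.  b18=0 t=4,i=0
  #...#|#  b17=1 t=2,i=7
  #....|#  b16=1 t=1,i=5
  .####|#  b15=1 t=0,i=1
  .###.|#  b14=1 t=4,i=6
  .##.#|.  b13=0 t=0,i=6
  .##..|.  b12=0 t=3,i=12
  .#.##|.  b11=0 t=5,i=4
  .#.#.|#  b10=1 t=0,i=9
  .#..#|.  b9=0 t=0,i=11
  .#...|.  b8=0 t=2,i=6
  ..###|#  b7=1 t=0,i=0
  ..##.|#  b6=1 t=1,i=9
  ..#.#|#  b5=1 t=3,i=5
  ..#..|.  b4=0 t=2,i=9
  ...##|.  b3=0 t=1,i=8
  ...#.|.  b2=0 t=2,i=8
  ....#|.  b1=0 t=1,i=7
  .....|.  b0=0 t=1,i=6
  bits 01110010100110111100010011100000 = 1922811104

1922811104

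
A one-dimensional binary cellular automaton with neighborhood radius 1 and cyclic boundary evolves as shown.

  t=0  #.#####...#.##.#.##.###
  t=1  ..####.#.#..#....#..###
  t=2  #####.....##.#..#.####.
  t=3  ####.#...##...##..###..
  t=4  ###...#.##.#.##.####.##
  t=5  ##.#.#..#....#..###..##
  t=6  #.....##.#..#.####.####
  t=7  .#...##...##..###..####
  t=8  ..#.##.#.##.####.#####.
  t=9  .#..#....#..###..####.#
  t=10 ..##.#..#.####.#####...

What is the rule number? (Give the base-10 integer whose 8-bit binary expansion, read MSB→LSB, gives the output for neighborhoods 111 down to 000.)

  ### -> #   bit 7 = 1  t=0,i=3
  ##. -> .   bit 6 = 0  t=0,i=0
  #.# -> .   bit 5 = 0  t=0,i=1
  #.. -> #   bit 4 = 1  t=0,i=7
  .## -> #   bit 3 = 1  t=0,i=2
  .#. -> .   bit 2 = 0  t=0,i=10
  ..# -> #   bit 1 = 1  t=0,i=9
  ... -> .   bit 0 = 0  t=0,i=8
  bits 10011010 = 154

154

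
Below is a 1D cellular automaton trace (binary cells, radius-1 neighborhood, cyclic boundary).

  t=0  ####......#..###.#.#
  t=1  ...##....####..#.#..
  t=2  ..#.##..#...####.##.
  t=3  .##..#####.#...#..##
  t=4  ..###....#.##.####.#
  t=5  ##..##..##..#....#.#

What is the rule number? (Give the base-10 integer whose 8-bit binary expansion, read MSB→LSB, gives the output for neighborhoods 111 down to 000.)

  nb ###: next=.  (t=0,i=0, bit7=0)
  nb ##.: next=#  (t=0,i=3, bit6=1)
  nb #.#: next=.  (t=0,i=16, bit5=0)
  nb #..: next=#  (t=0,i=4, bit4=1)
  nb .##: next=.  (t=0,i=13, bit3=0)
  nb .#.: next=#  (t=0,i=10, bit2=1)
  nb ..#: next=#  (t=0,i=9, bit1=1)
  nb ...: next=.  (t=0,i=5, bit0=0)
  bits 01010110 = 86

86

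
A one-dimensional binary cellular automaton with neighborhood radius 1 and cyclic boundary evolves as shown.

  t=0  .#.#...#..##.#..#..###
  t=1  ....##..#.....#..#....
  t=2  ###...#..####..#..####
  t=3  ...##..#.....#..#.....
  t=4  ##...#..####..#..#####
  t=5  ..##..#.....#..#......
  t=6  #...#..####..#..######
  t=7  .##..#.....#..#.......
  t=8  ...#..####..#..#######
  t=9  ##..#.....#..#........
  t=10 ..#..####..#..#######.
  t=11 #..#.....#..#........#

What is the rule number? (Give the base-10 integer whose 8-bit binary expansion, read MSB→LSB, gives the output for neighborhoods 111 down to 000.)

17

  nb ###: next=.  (t=0,i=20, bit7=0)
  nb ##.: next=.  (t=0,i=11, bit6=0)
  nb #.#: next=.  (t=0,i=0, bit5=0)
  nb #..: next=#  (t=0,i=4, bit4=1)
  nb .##: next=.  (t=0,i=10, bit3=0)
  nb .#.: next=.  (t=0,i=1, bit2=0)
  nb ..#: next=.  (t=0,i=6, bit1=0)
  nb ...: next=#  (t=0,i=5, bit0=1)
  bits 00010001 = 17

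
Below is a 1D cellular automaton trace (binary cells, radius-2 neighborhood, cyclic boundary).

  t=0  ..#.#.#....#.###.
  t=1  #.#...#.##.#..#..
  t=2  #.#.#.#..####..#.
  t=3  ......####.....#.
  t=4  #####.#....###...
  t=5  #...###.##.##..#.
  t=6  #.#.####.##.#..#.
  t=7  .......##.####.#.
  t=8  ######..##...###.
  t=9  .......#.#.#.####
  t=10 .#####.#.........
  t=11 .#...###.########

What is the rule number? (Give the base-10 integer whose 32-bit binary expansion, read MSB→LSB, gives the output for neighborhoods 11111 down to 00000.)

739996323

  nb #####: next=.  (t=4,i=2, bit31=0)
  nb ####.: next=.  (t=2,i=11, bit30=0)
  nb ###.#: next=#  (t=4,i=4, bit29=1)
  nb ###..: next=.  (t=0,i=15, bit28=0)
  nb ##.##: next=#  (t=5,i=7, bit27=1)
  nb ##.#.: next=#  (t=1,i=10, bit26=1)
  nb ##..#: next=.  (t=2,i=13, bit25=0)
  nb ##...: next=.  (t=0,i=16, bit24=0)
  nb #.###: next=.  (t=0,i=13, bit23=0)
  nb #.##.: next=.  (t=1,i=8, bit22=0)
  nb #.#.#: next=.  (t=0,i=4, bit21=0)
  nb #.#..: next=#  (t=0,i=6, bit20=1)
  nb #..##: next=#  (t=2,i=8, bit19=1)
  nb #..#.: next=.  (t=1,i=13, bit18=0)
  nb #...#: next=#  (t=0,i=0, bit17=1)
  nb #....: next=#  (t=0,i=8, bit16=1)
  nb .####: next=.  (t=2,i=10, bit15=0)
  nb .###.: next=#  (t=0,i=14, bit14=1)
  nb .##.#: next=#  (t=1,i=9, bit13=1)
  nb .##..: next=#  (t=5,i=12, bit12=1)
  nb .#.##: next=.  (t=0,i=12, bit11=0)
  nb .#.#.: next=.  (t=0,i=3, bit10=0)
  nb .#..#: next=#  (t=1,i=12, bit9=1)
  nb .#...: next=.  (t=0,i=7, bit8=0)
  nb ..###: next=#  (t=2,i=9, bit7=1)
  nb ..##.: next=.  (t=7,i=7, bit6=0)
  nb ..#.#: next=#  (t=0,i=2, bit5=1)
  nb ..#..: next=.  (t=1,i=14, bit4=0)
  nb ...##: next=.  (t=3,i=5, bit3=0)
  nb ...#.: next=.  (t=0,i=1, bit2=0)
  nb ....#: next=#  (t=0,i=9, bit1=1)
  nb .....: next=#  (t=3,i=1, bit0=1)
  bits 00101100000110110111001010100011 = 739996323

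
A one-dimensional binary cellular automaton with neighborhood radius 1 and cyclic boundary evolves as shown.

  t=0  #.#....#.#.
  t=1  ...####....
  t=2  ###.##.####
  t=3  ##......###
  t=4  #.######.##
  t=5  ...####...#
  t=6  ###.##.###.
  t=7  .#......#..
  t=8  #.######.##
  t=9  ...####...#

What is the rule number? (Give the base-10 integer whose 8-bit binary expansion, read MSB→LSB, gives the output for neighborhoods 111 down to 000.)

  ### -> #   bit 7 = 1  t=1,i=4
  ##. -> .   bit 6 = 0  t=1,i=6
  #.# -> .   bit 5 = 0  t=0,i=1
  #.. -> #   bit 4 = 1  t=0,i=3
  .## -> .   bit 3 = 0  t=1,i=3
  .#. -> .   bit 2 = 0  t=0,i=0
  ..# -> #   bit 1 = 1  t=0,i=6
  ... -> #   bit 0 = 1  t=0,i=4
  bits 10010011 = 147

147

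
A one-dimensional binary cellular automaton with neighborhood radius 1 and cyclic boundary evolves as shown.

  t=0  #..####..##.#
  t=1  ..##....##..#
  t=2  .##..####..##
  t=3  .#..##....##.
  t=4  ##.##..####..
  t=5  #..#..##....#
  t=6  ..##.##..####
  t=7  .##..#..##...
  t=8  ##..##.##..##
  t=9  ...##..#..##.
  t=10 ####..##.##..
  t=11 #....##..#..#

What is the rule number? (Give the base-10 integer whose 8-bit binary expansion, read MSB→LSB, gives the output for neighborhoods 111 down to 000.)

15

  [7] ### => .  t=0,i=4
  [6] ##. => .  t=0,i=0
  [5] #.# => .  t=0,i=11
  [4] #.. => .  t=0,i=1
  [3] .## => #  t=0,i=3
  [2] .#. => #  t=1,i=12
  [1] ..# => #  t=0,i=2
  [0] ... => #  t=1,i=5
  bits 00001111 = 15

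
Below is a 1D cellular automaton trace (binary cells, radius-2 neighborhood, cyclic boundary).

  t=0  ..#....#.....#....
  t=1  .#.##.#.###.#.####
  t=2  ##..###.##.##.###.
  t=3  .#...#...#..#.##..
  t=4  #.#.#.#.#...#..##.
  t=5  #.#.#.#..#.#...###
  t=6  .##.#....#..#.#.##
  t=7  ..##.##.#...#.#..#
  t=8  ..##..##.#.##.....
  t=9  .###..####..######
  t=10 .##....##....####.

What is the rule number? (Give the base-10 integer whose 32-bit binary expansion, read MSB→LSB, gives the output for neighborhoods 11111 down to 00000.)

  #####|#  b31=1 t=9,i=14
  ####.|#  b30=1 t=1,i=16
  ###.#|.  b29=0 t=1,i=10
  ###..|.  b28=0 t=9,i=3
  ##.##|.  b27=0 t=2,i=7
  ##.#.|#  b26=1 t=1,i=0
  ##..#|.  b25=0 t=2,i=2
  ##...|#  b24=1 t=3,i=16
  #.###|#  b23=1 t=1,i=8
  #.##.|.  b22=0 t=1,i=3
  #.#.#|#  b21=1 t=1,i=1
  #.#..|.  b20=0 t=4,i=8
  #..##|.  b19=0 t=2,i=3
  #..#.|.  b18=0 t=3,i=11
  #...#|.  b17=0 t=3,i=3
  #....|#  b16=1 t=0,i=4
  .####|#  b15=1 t=1,i=15
  .###.|#  b14=1 t=1,i=9
  .##.#|#  b13=1 t=1,i=4
  .##..|#  b12=1 t=2,i=1
  .#.##|.  b11=0 t=1,i=2
  .#.#.|.  b10=0 t=4,i=1
  .#..#|.  b9=0 t=3,i=10
  .#...|#  b8=1 t=0,i=3
  ..###|.  b7=0 t=2,i=4
  ..##.|#  b6=1 t=4,i=15
  ..#.#|#  b5=1 t=3,i=12
  ..#..|.  b4=0 t=0,i=2
  ...##|#  b3=1 t=5,i=14
  ...#.|#  b2=1 t=0,i=1
  ....#|.  b1=0 t=0,i=0
  .....|#  b0=1 t=0,i=10
  bits 11000101101000011111000101101101 = 3315724653

3315724653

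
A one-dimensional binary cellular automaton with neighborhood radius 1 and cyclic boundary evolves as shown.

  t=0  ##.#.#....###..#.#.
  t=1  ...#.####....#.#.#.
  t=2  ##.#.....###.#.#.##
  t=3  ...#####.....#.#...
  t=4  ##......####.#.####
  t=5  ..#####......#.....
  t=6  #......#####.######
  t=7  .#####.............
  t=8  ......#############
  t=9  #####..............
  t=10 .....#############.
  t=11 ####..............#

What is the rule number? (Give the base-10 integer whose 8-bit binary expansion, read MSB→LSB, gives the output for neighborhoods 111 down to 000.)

21

  ###|.  b7=0 t=0,i=11
  ##.|.  b6=0 t=0,i=1
  #.#|.  b5=0 t=0,i=2
  #..|#  b4=1 t=0,i=6
  .##|.  b3=0 t=0,i=0
  .#.|#  b2=1 t=0,i=3
  ..#|.  b1=0 t=0,i=9
  ...|#  b0=1 t=0,i=7
  bits 00010101 = 21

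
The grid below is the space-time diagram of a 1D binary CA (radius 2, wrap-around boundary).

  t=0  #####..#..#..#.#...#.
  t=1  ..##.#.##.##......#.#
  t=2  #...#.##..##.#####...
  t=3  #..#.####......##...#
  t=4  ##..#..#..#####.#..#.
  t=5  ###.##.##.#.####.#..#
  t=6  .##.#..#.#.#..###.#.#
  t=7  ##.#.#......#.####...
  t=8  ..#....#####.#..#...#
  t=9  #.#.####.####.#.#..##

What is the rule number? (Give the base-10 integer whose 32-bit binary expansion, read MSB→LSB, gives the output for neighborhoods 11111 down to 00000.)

  ##### -> #   bit 31 = 1  t=0,i=2
  ####. -> #   bit 30 = 1  t=0,i=3
  ###.# -> #   bit 29 = 1  t=4,i=14
  ###.. -> .   bit 28 = 0  t=0,i=4
  ##.## -> .   bit 27 = 0  t=1,i=9
  ##.#. -> #   bit 26 = 1  t=1,i=4
  ##..# -> #   bit 25 = 1  t=0,i=5
  ##... -> .   bit 24 = 0  t=1,i=12
  #.### -> .   bit 23 = 0  t=0,i=0
  #.##. -> #   bit 22 = 1  t=1,i=7
  #.#.# -> .   bit 21 = 0  t=1,i=5
  #.#.. -> .   bit 20 = 0  t=0,i=15
  #..## -> .   bit 19 = 0  t=1,i=1
  #..#. -> .   bit 18 = 0  t=0,i=6
  #...# -> .   bit 17 = 0  t=0,i=17
  #.... -> #   bit 16 = 1  t=1,i=13
  .#### -> .   bit 15 = 0  t=0,i=1
  .###. -> #   bit 14 = 1  t=6,i=15
  .##.# -> .   bit 13 = 0  t=1,i=3
  .##.. -> #   bit 12 = 1  t=1,i=11
  .#.## -> #   bit 11 = 1  t=0,i=20
  .#.#. -> .   bit 10 = 0  t=0,i=14
  .#..# -> #   bit 9 = 1  t=0,i=8
  .#... -> .   bit 8 = 0  t=0,i=16
  ..### -> #   bit 7 = 1  t=4,i=10
  ..##. -> .   bit 6 = 0  t=1,i=2
  ..#.# -> .   bit 5 = 0  t=0,i=13
  ..#.. -> #   bit 4 = 1  t=0,i=7
  ...## -> #   bit 3 = 1  t=3,i=14
  ...#. -> #   bit 2 = 1  t=0,i=18
  ....# -> #   bit 1 = 1  t=1,i=16
  ..... -> #   bit 0 = 1  t=1,i=14
  bits 11100110010000010101101010011111 = 3863042719

3863042719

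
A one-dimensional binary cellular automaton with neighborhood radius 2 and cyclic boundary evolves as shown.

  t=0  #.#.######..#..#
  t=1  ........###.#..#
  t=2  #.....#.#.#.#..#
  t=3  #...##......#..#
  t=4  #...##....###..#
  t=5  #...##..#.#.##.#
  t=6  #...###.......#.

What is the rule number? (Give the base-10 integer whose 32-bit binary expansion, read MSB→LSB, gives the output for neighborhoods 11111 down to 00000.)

  #####|.  b31=0 t=0,i=6
  ####.|#  b30=1 t=0,i=8
  ###.#|#  b29=1 t=1,i=10
  ###..|#  b28=1 t=0,i=9
  ##.##|#  b27=1 t=5,i=14
  ##.#.|.  b26=0 t=0,i=1
  ##..#|#  b25=1 t=0,i=10
  ##...|.  b24=0 t=2,i=1
  #.###|.  b23=0 t=0,i=4
  #.##.|.  b22=0 t=5,i=12
  #.#.#|.  b21=0 t=0,i=2
  #.#..|#  b20=1 t=1,i=12
  #..##|.  b19=0 t=0,i=14
  #..#.|.  b18=0 t=0,i=11
  #...#|.  b17=0 t=3,i=2
  #....|.  b16=0 t=1,i=1
  .####|.  b15=0 t=0,i=5
  .###.|.  b14=0 t=1,i=9
  .##.#|.  b13=0 t=0,i=0
  .##..|#  b12=1 t=2,i=0
  .#.##|.  b11=0 t=0,i=3
  .#.#.|.  b10=0 t=2,i=7
  .#..#|.  b9=0 t=0,i=13
  .#...|#  b8=1 t=1,i=0
  ..###|#  b7=1 t=1,i=8
  ..##.|#  b6=1 t=0,i=15
  ..#.#|.  b5=0 t=2,i=6
  ..#..|#  b4=1 t=0,i=12
  ...##|.  b3=0 t=1,i=7
  ...#.|#  b2=1 t=2,i=5
  ....#|#  b1=1 t=1,i=6
  .....|.  b0=0 t=1,i=2
  bits 01111010000100000001000111010110 = 2047873494

2047873494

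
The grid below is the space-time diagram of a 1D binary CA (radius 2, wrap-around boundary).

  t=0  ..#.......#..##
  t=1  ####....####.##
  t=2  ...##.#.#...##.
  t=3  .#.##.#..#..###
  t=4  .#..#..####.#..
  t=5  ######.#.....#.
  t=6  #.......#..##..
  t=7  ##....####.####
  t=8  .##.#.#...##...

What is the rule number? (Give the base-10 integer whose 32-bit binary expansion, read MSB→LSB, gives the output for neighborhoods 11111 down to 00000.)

463746006

  #####|.  b31=0 t=1,i=0
  ####.|.  b30=0 t=1,i=2
  ###.#|.  b29=0 t=1,i=11
  ###..|#  b28=1 t=1,i=3
  ##.##|#  b27=1 t=1,i=12
  ##.#.|.  b26=0 t=2,i=5
  ##..#|#  b25=1 t=0,i=0
  ##...|#  b24=1 t=1,i=4
  #.###|#  b23=1 t=1,i=13
  #.##.|.  b22=0 t=3,i=3
  #.#.#|#  b21=1 t=2,i=6
  #.#..|.  b20=0 t=2,i=8
  #..##|.  b19=0 t=0,i=12
  #..#.|#  b18=1 t=0,i=1
  #...#|.  b17=0 t=2,i=10
  #....|.  b16=0 t=0,i=4
  .####|.  b15=0 t=1,i=9
  .###.|.  b14=0 t=3,i=13
  .##.#|#  b13=1 t=2,i=4
  .##..|#  b12=1 t=0,i=14
  .#.##|.  b11=0 t=3,i=2
  .#.#.|.  b10=0 t=2,i=7
  .#..#|#  b9=1 t=0,i=11
  .#...|#  b8=1 t=0,i=3
  ..###|#  b7=1 t=1,i=8
  ..##.|#  b6=1 t=0,i=13
  ..#.#|.  b5=0 t=5,i=13
  ..#..|#  b4=1 t=0,i=2
  ...##|.  b3=0 t=1,i=7
  ...#.|#  b2=1 t=0,i=9
  ....#|#  b1=1 t=0,i=8
  .....|.  b0=0 t=0,i=5
  bits 00011011101001000011001111010110 = 463746006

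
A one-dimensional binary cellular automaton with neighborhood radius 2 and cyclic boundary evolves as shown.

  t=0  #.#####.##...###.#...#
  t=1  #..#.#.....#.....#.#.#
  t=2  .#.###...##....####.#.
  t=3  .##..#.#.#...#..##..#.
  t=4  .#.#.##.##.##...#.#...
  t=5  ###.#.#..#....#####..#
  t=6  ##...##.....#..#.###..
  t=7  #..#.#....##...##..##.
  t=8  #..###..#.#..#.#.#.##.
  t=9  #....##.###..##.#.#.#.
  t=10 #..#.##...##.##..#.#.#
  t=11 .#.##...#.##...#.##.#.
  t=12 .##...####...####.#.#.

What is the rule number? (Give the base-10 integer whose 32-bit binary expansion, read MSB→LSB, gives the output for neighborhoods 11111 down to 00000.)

  [31] ##### => .  t=0,i=4
  [30] ####. => #  t=0,i=5
  [29] ###.# => .  t=0,i=6
  [28] ###.. => #  t=2,i=5
  [27] ##.## => .  t=0,i=1
  [26] ##.#. => .  t=0,i=16
  [25] ##..# => #  t=1,i=1
  [24] ##... => .  t=0,i=10
  [23] #.### => .  t=0,i=2
  [22] #.##. => .  t=0,i=8
  [21] #.#.# => .  t=1,i=19
  [20] #.#.. => #  t=0,i=17
  [19] #..## => .  t=3,i=0
  [18] #..#. => .  t=1,i=2
  [17] #...# => #  t=0,i=11
  [16] #.... => .  t=1,i=7
  [15] .#### => #  t=0,i=3
  [14] .###. => .  t=0,i=14
  [13] .##.# => #  t=0,i=0
  [12] .##.. => .  t=0,i=9
  [11] .#.## => #  t=1,i=20
  [10] .#.#. => #  t=1,i=4
  [9] .#..# => .  t=2,i=21
  [8] .#... => .  t=0,i=18
  [7] ..### => .  t=0,i=13
  [6] ..##. => #  t=0,i=21
  [5] ..#.# => #  t=1,i=3
  [4] ..#.. => .  t=1,i=11
  [3] ...## => .  t=0,i=12
  [2] ...#. => #  t=1,i=10
  [1] ....# => #  t=1,i=9
  [0] ..... => .  t=1,i=8
  bits 01010010000100101010110001100110 = 1376955494

1376955494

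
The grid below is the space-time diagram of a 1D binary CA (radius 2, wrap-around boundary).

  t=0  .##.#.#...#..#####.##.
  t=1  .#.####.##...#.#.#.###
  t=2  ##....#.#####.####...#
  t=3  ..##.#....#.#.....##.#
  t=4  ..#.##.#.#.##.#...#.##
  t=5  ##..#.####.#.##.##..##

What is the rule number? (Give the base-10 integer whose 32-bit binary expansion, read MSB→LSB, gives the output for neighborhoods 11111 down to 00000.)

2809599172

  ##### -> #   bit 31 = 1  t=0,i=15
  ####. -> .   bit 30 = 0  t=0,i=16
  ###.# -> #   bit 29 = 1  t=0,i=17
  ###.. -> .   bit 28 = 0  t=2,i=1
  ##.## -> .   bit 27 = 0  t=0,i=18
  ##.#. -> #   bit 26 = 1  t=0,i=3
  ##..# -> #   bit 25 = 1  t=0,i=21
  ##... -> #   bit 24 = 1  t=1,i=10
  #.### -> .   bit 23 = 0  t=1,i=3
  #.##. -> #   bit 22 = 1  t=0,i=19
  #.#.# -> #   bit 21 = 1  t=0,i=4
  #.#.. -> #   bit 20 = 1  t=0,i=6
  #..## -> .   bit 19 = 0  t=0,i=0
  #..#. -> #   bit 18 = 1  t=4,i=1
  #...# -> #   bit 17 = 1  t=0,i=8
  #.... -> #   bit 16 = 1  t=2,i=3
  .#### -> .   bit 15 = 0  t=0,i=14
  .###. -> .   bit 14 = 0  t=1,i=20
  .##.# -> .   bit 13 = 0  t=0,i=2
  .##.. -> #   bit 12 = 1  t=0,i=20
  .#.## -> .   bit 11 = 0  t=1,i=2
  .#.#. -> #   bit 10 = 1  t=0,i=5
  .#..# -> .   bit 9 = 0  t=0,i=11
  .#... -> .   bit 8 = 0  t=0,i=7
  ..### -> #   bit 7 = 1  t=0,i=13
  ..##. -> #   bit 6 = 1  t=0,i=1
  ..#.# -> .   bit 5 = 0  t=1,i=13
  ..#.. -> .   bit 4 = 0  t=0,i=10
  ...## -> .   bit 3 = 0  t=2,i=20
  ...#. -> #   bit 2 = 1  t=0,i=9
  ....# -> .   bit 1 = 0  t=2,i=4
  ..... -> .   bit 0 = 0  t=3,i=15
  bits 10100111011101110001010011000100 = 2809599172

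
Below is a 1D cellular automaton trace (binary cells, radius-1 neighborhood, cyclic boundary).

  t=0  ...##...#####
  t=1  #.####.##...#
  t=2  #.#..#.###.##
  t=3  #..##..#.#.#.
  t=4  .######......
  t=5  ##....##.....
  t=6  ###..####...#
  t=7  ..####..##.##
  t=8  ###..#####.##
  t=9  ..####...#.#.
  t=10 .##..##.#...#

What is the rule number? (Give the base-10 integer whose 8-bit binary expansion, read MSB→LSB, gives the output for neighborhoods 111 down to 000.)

90

  nb ###: next=.  (t=0,i=9, bit7=0)
  nb ##.: next=#  (t=0,i=4, bit6=1)
  nb #.#: next=.  (t=1,i=1, bit5=0)
  nb #..: next=#  (t=0,i=0, bit4=1)
  nb .##: next=#  (t=0,i=3, bit3=1)
  nb .#.: next=.  (t=2,i=2, bit2=0)
  nb ..#: next=#  (t=0,i=2, bit1=1)
  nb ...: next=.  (t=0,i=1, bit0=0)
  bits 01011010 = 90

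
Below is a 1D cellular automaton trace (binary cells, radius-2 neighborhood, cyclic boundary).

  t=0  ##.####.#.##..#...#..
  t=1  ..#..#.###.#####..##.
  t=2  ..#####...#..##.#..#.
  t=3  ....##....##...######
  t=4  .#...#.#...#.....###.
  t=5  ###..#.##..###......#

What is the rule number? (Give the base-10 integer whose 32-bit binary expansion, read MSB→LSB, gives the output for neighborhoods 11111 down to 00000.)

3459586864

  #####|#  b31=1 t=1,i=13
  ####.|#  b30=1 t=0,i=5
  ###.#|.  b29=0 t=0,i=6
  ###..|.  b28=0 t=1,i=15
  ##.##|#  b27=1 t=0,i=2
  ##.#.|#  b26=1 t=0,i=7
  ##..#|#  b25=1 t=0,i=12
  ##...|.  b24=0 t=1,i=20
  #.###|.  b23=0 t=0,i=3
  #.##.|.  b22=0 t=0,i=10
  #.#.#|#  b21=1 t=0,i=8
  #.#..|#  b20=1 t=2,i=16
  #..##|.  b19=0 t=0,i=20
  #..#.|#  b18=1 t=0,i=13
  #...#|.  b17=0 t=0,i=16
  #....|#  b16=1 t=3,i=1
  .####|.  b15=0 t=0,i=4
  .###.|.  b14=0 t=1,i=8
  .##.#|.  b13=0 t=0,i=1
  .##..|#  b12=1 t=0,i=11
  .#.##|#  b11=1 t=0,i=9
  .#.#.|.  b10=0 t=4,i=6
  .#..#|#  b9=1 t=0,i=19
  .#...|#  b8=1 t=0,i=15
  ..###|.  b7=0 t=2,i=2
  ..##.|.  b6=0 t=0,i=0
  ..#.#|#  b5=1 t=1,i=5
  ..#..|#  b4=1 t=0,i=14
  ...##|.  b3=0 t=2,i=1
  ...#.|.  b2=0 t=0,i=17
  ....#|.  b1=0 t=3,i=2
  .....|.  b0=0 t=4,i=14
  bits 11001110001101010001101100110000 = 3459586864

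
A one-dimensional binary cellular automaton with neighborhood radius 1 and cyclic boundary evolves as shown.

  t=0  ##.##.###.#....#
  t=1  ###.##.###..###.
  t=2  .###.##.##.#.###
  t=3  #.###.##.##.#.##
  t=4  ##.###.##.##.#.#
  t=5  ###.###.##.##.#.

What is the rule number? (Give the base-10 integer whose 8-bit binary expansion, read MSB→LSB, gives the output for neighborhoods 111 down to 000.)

227

  nb ###: next=#  (t=0,i=0, bit7=1)
  nb ##.: next=#  (t=0,i=1, bit6=1)
  nb #.#: next=#  (t=0,i=2, bit5=1)
  nb #..: next=.  (t=0,i=11, bit4=0)
  nb .##: next=.  (t=0,i=3, bit3=0)
  nb .#.: next=.  (t=0,i=10, bit2=0)
  nb ..#: next=#  (t=0,i=14, bit1=1)
  nb ...: next=#  (t=0,i=12, bit0=1)
  bits 11100011 = 227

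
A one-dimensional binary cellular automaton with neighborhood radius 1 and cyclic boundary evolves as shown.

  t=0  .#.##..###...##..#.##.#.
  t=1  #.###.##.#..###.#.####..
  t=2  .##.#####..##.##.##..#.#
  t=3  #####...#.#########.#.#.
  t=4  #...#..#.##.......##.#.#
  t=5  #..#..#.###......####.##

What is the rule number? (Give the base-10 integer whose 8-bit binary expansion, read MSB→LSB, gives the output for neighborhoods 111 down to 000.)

  ### -> .   bit 7 = 0  t=0,i=8
  ##. -> #   bit 6 = 1  t=0,i=4
  #.# -> #   bit 5 = 1  t=0,i=2
  #.. -> .   bit 4 = 0  t=0,i=5
  .## -> #   bit 3 = 1  t=0,i=3
  .#. -> .   bit 2 = 0  t=0,i=1
  ..# -> #   bit 1 = 1  t=0,i=0
  ... -> .   bit 0 = 0  t=0,i=11
  bits 01101010 = 106

106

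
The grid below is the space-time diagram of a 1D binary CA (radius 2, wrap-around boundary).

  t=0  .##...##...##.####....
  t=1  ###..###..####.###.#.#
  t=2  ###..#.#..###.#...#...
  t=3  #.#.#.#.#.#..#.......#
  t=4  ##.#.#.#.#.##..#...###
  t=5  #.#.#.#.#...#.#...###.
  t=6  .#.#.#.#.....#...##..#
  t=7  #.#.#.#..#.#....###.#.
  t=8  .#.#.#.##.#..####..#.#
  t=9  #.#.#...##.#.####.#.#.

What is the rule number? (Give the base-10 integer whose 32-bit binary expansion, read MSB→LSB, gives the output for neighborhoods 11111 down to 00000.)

  #####|.  b31=0 t=4,i=21
  ####.|#  b30=1 t=0,i=16
  ###.#|.  b29=0 t=1,i=13
  ###..|#  b28=1 t=0,i=17
  ##.##|#  b27=1 t=0,i=13
  ##.#.|#  b26=1 t=1,i=18
  ##..#|.  b25=0 t=1,i=3
  ##...|.  b24=0 t=0,i=3
  #.###|.  b23=0 t=0,i=14
  #.##.|.  b22=0 t=4,i=11
  #.#.#|.  b21=0 t=1,i=19
  #.#..|.  b20=0 t=2,i=7
  #..##|.  b19=0 t=1,i=4
  #..#.|#  b18=1 t=2,i=4
  #...#|.  b17=0 t=0,i=4
  #....|#  b16=1 t=0,i=19
  .####|#  b15=1 t=0,i=15
  .###.|.  b14=0 t=1,i=6
  .##.#|#  b13=1 t=0,i=12
  .##..|#  b12=1 t=0,i=2
  .#.##|.  b11=0 t=1,i=20
  .#.#.|#  b10=1 t=2,i=6
  .#..#|#  b9=1 t=2,i=8
  .#...|.  b8=0 t=2,i=15
  ..###|#  b7=1 t=1,i=5
  ..##.|#  b6=1 t=0,i=1
  ..#.#|.  b5=0 t=2,i=5
  ..#..|.  b4=0 t=2,i=18
  ...##|#  b3=1 t=0,i=0
  ...#.|.  b2=0 t=2,i=17
  ....#|#  b1=1 t=0,i=21
  .....|.  b0=0 t=0,i=20
  bits 01011100000001011011011011001010 = 1543878346

1543878346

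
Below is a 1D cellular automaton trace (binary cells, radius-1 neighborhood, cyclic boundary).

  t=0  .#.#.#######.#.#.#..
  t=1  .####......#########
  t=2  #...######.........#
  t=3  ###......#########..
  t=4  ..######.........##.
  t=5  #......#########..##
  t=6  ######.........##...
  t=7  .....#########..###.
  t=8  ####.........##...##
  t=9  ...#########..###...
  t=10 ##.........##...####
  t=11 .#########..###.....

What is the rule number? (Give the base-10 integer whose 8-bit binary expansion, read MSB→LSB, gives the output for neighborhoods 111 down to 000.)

117

  ### -> .   bit 7 = 0  t=0,i=6
  ##. -> #   bit 6 = 1  t=0,i=11
  #.# -> #   bit 5 = 1  t=0,i=2
  #.. -> #   bit 4 = 1  t=0,i=18
  .## -> .   bit 3 = 0  t=0,i=5
  .#. -> #   bit 2 = 1  t=0,i=1
  ..# -> .   bit 1 = 0  t=0,i=0
  ... -> #   bit 0 = 1  t=0,i=19
  bits 01110101 = 117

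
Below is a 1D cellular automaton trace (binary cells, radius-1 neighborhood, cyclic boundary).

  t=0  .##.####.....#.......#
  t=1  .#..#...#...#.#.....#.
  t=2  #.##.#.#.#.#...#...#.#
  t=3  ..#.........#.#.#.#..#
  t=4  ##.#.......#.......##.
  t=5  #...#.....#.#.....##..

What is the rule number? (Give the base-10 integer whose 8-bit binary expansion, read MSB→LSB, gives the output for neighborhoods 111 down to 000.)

26

  [7] ### => .  t=0,i=5
  [6] ##. => .  t=0,i=2
  [5] #.# => .  t=0,i=0
  [4] #.. => #  t=0,i=8
  [3] .## => #  t=0,i=1
  [2] .#. => .  t=0,i=13
  [1] ..# => #  t=0,i=12
  [0] ... => .  t=0,i=9
  bits 00011010 = 26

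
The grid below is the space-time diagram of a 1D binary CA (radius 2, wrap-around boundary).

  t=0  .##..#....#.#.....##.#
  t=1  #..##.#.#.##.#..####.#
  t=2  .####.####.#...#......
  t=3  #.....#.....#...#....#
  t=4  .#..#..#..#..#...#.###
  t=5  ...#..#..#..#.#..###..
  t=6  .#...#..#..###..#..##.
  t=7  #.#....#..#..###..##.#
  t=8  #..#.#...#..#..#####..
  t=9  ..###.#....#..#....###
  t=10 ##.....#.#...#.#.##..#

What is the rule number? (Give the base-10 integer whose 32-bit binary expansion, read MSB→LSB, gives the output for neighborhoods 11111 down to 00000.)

330050922

  [31] ##### => .  t=8,i=17
  [30] ####. => .  t=1,i=18
  [29] ###.# => .  t=1,i=19
  [28] ###.. => #  t=5,i=19
  [27] ##.## => .  t=1,i=20
  [26] ##.#. => .  t=0,i=20
  [25] ##..# => #  t=0,i=3
  [24] ##... => #  t=3,i=1
  [23] #.### => #  t=2,i=6
  [22] #.##. => .  t=0,i=1
  [21] #.#.# => #  t=0,i=21
  [20] #.#.. => .  t=0,i=12
  [19] #..## => #  t=1,i=2
  [18] #..#. => #  t=0,i=4
  [17] #...# => .  t=2,i=13
  [16] #.... => .  t=0,i=7
  [15] .#### => .  t=1,i=17
  [14] .###. => .  t=4,i=20
  [13] .##.# => #  t=0,i=19
  [12] .##.. => .  t=0,i=2
  [11] .#.## => #  t=0,i=0
  [10] .#.#. => #  t=0,i=11
  [9] .#..# => .  t=1,i=14
  [8] .#... => #  t=0,i=6
  [7] ..### => .  t=1,i=16
  [6] ..##. => #  t=0,i=18
  [5] ..#.# => #  t=0,i=10
  [4] ..#.. => .  t=0,i=5
  [3] ...## => #  t=0,i=17
  [2] ...#. => .  t=0,i=9
  [1] ....# => #  t=0,i=8
  [0] ..... => .  t=0,i=15
  bits 00010011101011000010110101101010 = 330050922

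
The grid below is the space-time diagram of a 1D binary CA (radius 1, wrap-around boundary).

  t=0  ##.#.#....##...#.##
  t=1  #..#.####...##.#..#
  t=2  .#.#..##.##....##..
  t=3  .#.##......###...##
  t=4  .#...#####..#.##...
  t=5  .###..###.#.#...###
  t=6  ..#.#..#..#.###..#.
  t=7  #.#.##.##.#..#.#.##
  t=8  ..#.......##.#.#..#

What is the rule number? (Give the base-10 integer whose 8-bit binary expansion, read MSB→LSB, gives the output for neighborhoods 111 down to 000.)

149

  nb ###: next=#  (t=0,i=0, bit7=1)
  nb ##.: next=.  (t=0,i=1, bit6=0)
  nb #.#: next=.  (t=0,i=2, bit5=0)
  nb #..: next=#  (t=0,i=6, bit4=1)
  nb .##: next=.  (t=0,i=10, bit3=0)
  nb .#.: next=#  (t=0,i=3, bit2=1)
  nb ..#: next=.  (t=0,i=9, bit1=0)
  nb ...: next=#  (t=0,i=7, bit0=1)
  bits 10010101 = 149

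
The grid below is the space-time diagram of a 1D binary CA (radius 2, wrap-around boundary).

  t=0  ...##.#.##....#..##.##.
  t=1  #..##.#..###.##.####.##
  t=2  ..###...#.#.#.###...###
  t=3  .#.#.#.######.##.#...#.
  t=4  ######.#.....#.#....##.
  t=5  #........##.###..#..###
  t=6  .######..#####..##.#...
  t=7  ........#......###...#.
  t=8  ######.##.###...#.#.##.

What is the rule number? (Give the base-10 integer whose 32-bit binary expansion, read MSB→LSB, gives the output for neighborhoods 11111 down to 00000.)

162362485

  [31] ##### => .  t=3,i=9
  [30] ####. => .  t=1,i=18
  [29] ###.# => .  t=1,i=11
  [28] ###.. => .  t=1,i=0
  [27] ##.## => #  t=0,i=19
  [26] ##.#. => .  t=0,i=5
  [25] ##..# => .  t=1,i=1
  [24] ##... => #  t=0,i=10
  [23] #.### => #  t=1,i=16
  [22] #.##. => .  t=0,i=8
  [21] #.#.# => #  t=0,i=6
  [20] #.#.. => .  t=1,i=6
  [19] #..## => #  t=0,i=16
  [18] #..#. => #  t=3,i=0
  [17] #...# => .  t=2,i=6
  [16] #.... => #  t=0,i=0
  [15] .#### => .  t=1,i=17
  [14] .###. => #  t=1,i=10
  [13] .##.# => #  t=0,i=4
  [12] .##.. => #  t=0,i=9
  [11] .#.## => .  t=0,i=7
  [10] .#.#. => #  t=2,i=9
  [9] .#..# => .  t=0,i=15
  [8] .#... => .  t=3,i=18
  [7] ..### => .  t=1,i=9
  [6] ..##. => #  t=0,i=3
  [5] ..#.# => #  t=2,i=8
  [4] ..#.. => #  t=0,i=14
  [3] ...## => .  t=0,i=2
  [2] ...#. => #  t=0,i=13
  [1] ....# => .  t=0,i=1
  [0] ..... => #  t=4,i=10
  bits 00001001101011010111010001110101 = 162362485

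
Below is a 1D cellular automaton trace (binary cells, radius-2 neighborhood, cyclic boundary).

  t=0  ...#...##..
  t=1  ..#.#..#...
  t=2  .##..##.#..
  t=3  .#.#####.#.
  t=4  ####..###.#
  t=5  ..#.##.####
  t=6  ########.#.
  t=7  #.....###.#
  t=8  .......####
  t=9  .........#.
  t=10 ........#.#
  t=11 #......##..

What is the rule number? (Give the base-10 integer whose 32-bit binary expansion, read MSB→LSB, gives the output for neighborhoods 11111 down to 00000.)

  ##### -> .   bit 31 = 0  t=3,i=5
  ####. -> #   bit 30 = 1  t=3,i=6
  ###.# -> #   bit 29 = 1  t=3,i=7
  ###.. -> .   bit 28 = 0  t=4,i=3
  ##.## -> #   bit 27 = 1  t=4,i=9
  ##.#. -> #   bit 26 = 1  t=2,i=7
  ##..# -> #   bit 25 = 1  t=2,i=3
  ##... -> .   bit 24 = 0  t=0,i=9
  #.### -> #   bit 23 = 1  t=3,i=3
  #.##. -> #   bit 22 = 1  t=5,i=4
  #.#.# -> .   bit 21 = 0  t=6,i=9
  #.#.. -> .   bit 20 = 0  t=1,i=4
  #..## -> #   bit 19 = 1  t=2,i=4
  #..#. -> #   bit 18 = 1  t=1,i=6
  #...# -> .   bit 17 = 0  t=0,i=5
  #.... -> .   bit 16 = 0  t=0,i=10
  .#### -> .   bit 15 = 0  t=3,i=4
  .###. -> #   bit 14 = 1  t=4,i=7
  .##.# -> #   bit 13 = 1  t=2,i=6
  .##.. -> .   bit 12 = 0  t=0,i=8
  .#.## -> #   bit 11 = 1  t=3,i=2
  .#.#. -> .   bit 10 = 0  t=1,i=3
  .#..# -> #   bit 9 = 1  t=1,i=5
  .#... -> #   bit 8 = 1  t=0,i=4
  ..### -> .   bit 7 = 0  t=4,i=6
  ..##. -> #   bit 6 = 1  t=0,i=7
  ..#.# -> #   bit 5 = 1  t=1,i=2
  ..#.. -> .   bit 4 = 0  t=0,i=3
  ...## -> .   bit 3 = 0  t=0,i=6
  ...#. -> #   bit 2 = 1  t=0,i=2
  ....# -> .   bit 1 = 0  t=0,i=1
  ..... -> .   bit 0 = 0  t=0,i=0
  bits 01101110110011000110101101100100 = 1858890596

1858890596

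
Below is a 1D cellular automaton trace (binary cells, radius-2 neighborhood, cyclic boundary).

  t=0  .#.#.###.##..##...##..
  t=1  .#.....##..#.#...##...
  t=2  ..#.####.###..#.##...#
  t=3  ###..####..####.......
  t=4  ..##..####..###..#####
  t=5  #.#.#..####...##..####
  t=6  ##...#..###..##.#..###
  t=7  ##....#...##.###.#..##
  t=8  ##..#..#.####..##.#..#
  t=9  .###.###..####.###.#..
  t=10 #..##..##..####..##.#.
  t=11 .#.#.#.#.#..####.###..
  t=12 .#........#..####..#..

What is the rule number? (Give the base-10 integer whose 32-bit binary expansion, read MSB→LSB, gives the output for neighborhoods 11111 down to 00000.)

  [31] ##### => #  t=4,i=19
  [30] ####. => #  t=2,i=6
  [29] ###.# => #  t=0,i=7
  [28] ###.. => #  t=2,i=11
  [27] ##.## => #  t=0,i=8
  [26] ##.#. => #  t=5,i=1
  [25] ##..# => #  t=0,i=11
  [24] ##... => .  t=0,i=15
  [23] #.### => .  t=0,i=5
  [22] #.##. => .  t=0,i=9
  [21] #.#.# => .  t=0,i=3
  [20] #.#.. => .  t=1,i=13
  [19] #..## => .  t=0,i=12
  [18] #..#. => #  t=1,i=10
  [17] #...# => .  t=0,i=16
  [16] #.... => .  t=1,i=3
  [15] .#### => #  t=2,i=5
  [14] .###. => .  t=0,i=6
  [13] .##.# => #  t=6,i=14
  [12] .##.. => .  t=0,i=10
  [11] .#.## => .  t=0,i=4
  [10] .#.#. => .  t=0,i=2
  [9] .#..# => #  t=2,i=0
  [8] .#... => #  t=1,i=2
  [7] ..### => .  t=3,i=0
  [6] ..##. => #  t=0,i=13
  [5] ..#.# => #  t=0,i=1
  [4] ..#.. => .  t=1,i=1
  [3] ...## => #  t=0,i=17
  [2] ...#. => .  t=0,i=0
  [1] ....# => #  t=1,i=5
  [0] ..... => #  t=1,i=4
  bits 11111110000001001010001101101011 = 4261716843

4261716843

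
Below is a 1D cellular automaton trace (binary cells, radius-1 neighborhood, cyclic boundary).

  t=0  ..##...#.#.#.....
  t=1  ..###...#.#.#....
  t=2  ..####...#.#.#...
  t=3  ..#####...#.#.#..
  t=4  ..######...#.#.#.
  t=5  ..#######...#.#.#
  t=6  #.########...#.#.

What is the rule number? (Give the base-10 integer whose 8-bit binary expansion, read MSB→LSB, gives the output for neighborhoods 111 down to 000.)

248

  [7] ### => #  t=1,i=3
  [6] ##. => #  t=0,i=3
  [5] #.# => #  t=0,i=8
  [4] #.. => #  t=0,i=4
  [3] .## => #  t=0,i=2
  [2] .#. => .  t=0,i=7
  [1] ..# => .  t=0,i=1
  [0] ... => .  t=0,i=0
  bits 11111000 = 248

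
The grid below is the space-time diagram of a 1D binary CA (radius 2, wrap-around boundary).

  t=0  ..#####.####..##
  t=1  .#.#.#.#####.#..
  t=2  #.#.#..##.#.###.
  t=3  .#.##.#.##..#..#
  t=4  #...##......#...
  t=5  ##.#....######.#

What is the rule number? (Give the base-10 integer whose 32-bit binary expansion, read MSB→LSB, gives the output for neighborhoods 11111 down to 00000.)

1553507615

  [31] ##### => .  t=0,i=4
  [30] ####. => #  t=0,i=5
  [29] ###.# => .  t=0,i=6
  [28] ###.. => #  t=0,i=11
  [27] ##.## => #  t=0,i=7
  [26] ##.#. => #  t=1,i=12
  [25] ##..# => .  t=0,i=0
  [24] ##... => .  t=4,i=6
  [23] #.### => #  t=0,i=8
  [22] #.##. => .  t=3,i=3
  [21] #.#.# => .  t=1,i=3
  [20] #.#.. => #  t=1,i=13
  [19] #..## => #  t=0,i=1
  [18] #..#. => .  t=3,i=11
  [17] #...# => .  t=1,i=15
  [16] #.... => .  t=4,i=7
  [15] .#### => #  t=0,i=3
  [14] .###. => .  t=2,i=13
  [13] .##.# => #  t=2,i=8
  [12] .##.. => .  t=0,i=15
  [11] .#.## => .  t=1,i=6
  [10] .#.#. => #  t=1,i=2
  [9] .#..# => .  t=2,i=5
  [8] .#... => #  t=1,i=14
  [7] ..### => .  t=0,i=2
  [6] ..##. => .  t=0,i=14
  [5] ..#.# => .  t=1,i=1
  [4] ..#.. => #  t=3,i=12
  [3] ...## => #  t=4,i=3
  [2] ...#. => #  t=1,i=0
  [1] ....# => #  t=4,i=10
  [0] ..... => #  t=4,i=8
  bits 01011100100110001010010100011111 = 1553507615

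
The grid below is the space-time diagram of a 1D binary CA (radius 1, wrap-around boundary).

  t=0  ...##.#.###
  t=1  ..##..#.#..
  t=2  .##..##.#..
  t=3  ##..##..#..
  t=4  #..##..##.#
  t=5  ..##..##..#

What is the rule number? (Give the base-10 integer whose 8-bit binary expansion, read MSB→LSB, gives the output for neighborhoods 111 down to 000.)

  nb ###: next=.  (t=0,i=9, bit7=0)
  nb ##.: next=.  (t=0,i=4, bit6=0)
  nb #.#: next=.  (t=0,i=5, bit5=0)
  nb #..: next=.  (t=0,i=0, bit4=0)
  nb .##: next=#  (t=0,i=3, bit3=1)
  nb .#.: next=#  (t=0,i=6, bit2=1)
  nb ..#: next=#  (t=0,i=2, bit1=1)
  nb ...: next=.  (t=0,i=1, bit0=0)
  bits 00001110 = 14

14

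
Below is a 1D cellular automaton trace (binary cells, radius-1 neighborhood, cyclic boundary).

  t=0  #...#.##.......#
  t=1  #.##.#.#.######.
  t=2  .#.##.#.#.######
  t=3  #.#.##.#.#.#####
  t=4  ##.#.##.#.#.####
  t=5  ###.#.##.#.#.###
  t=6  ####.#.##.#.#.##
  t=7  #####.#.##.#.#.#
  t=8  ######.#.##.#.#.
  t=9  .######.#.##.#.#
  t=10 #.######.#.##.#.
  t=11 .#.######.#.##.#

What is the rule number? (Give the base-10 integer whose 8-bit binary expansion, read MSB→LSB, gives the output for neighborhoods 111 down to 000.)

  ###|#  b7=1 t=1,i=10
  ##.|#  b6=1 t=0,i=0
  #.#|#  b5=1 t=0,i=5
  #..|.  b4=0 t=0,i=1
  .##|.  b3=0 t=0,i=6
  .#.|.  b2=0 t=0,i=4
  ..#|#  b1=1 t=0,i=3
  ...|#  b0=1 t=0,i=2
  bits 11100011 = 227

227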